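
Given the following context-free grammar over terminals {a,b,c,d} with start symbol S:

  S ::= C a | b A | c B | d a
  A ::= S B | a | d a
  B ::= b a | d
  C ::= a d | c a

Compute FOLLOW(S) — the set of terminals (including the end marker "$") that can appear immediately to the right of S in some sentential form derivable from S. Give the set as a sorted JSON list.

Compute FIRST by fixpoint:
iter 1:
  A via A→a: +{a}
  A via A→d a: +{d}
  B via B→b a: +{b}
  B via B→d: +{d}
  C via C→a d: +{a}
  C via C→c a: +{c}
  S via S→C a: +{a,c}
  S via S→b A: +{b}
  S via S→d a: +{d}
  S: {a,b,c,d}  A: {a,d}  B: {b,d}  C: {a,c}
iter 2:
  A via A→S B: +{b,c}
  S: {a,b,c,d}  A: {a,b,c,d}  B: {b,d}  C: {a,c}
iter 3: — fixpoint
  S: {a,b,c,d}  A: {a,b,c,d}  B: {b,d}  C: {a,c}

FOLLOW iteration:
initialize: $ ∈ FOLLOW(S)
round 1:
  A→S B: FOLLOW(S) ⊇ FIRST(B) = {b,d}; new: +{b,d}
  S→C a: FOLLOW(C) ⊇ FIRST(a) = {a}; new: +{a}
  S→b A: FOLLOW(A) ⊇ FOLLOW(S) ⊇ {$,b,d}; new: +{$,b,d}
  S→c B: FOLLOW(B) ⊇ FOLLOW(S) ⊇ {$,b,d}; new: +{$,b,d}
  FOLLOW(S)={$,b,d}  FOLLOW(A)={$,b,d}  FOLLOW(B)={$,b,d}  FOLLOW(C)={a}
round 2: (no change)
  FOLLOW(S)={$,b,d}  FOLLOW(A)={$,b,d}  FOLLOW(B)={$,b,d}  FOLLOW(C)={a}

FOLLOW(S) = ["$", "b", "d"]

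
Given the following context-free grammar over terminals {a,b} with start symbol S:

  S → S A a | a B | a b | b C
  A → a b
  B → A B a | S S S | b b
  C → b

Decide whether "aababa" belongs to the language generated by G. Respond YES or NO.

Convert to CNF:
  S -> S X4 | T0 B | T0 T1 | T1 C
  A -> T0 T1
  B -> A X2 | S X3 | T1 T1
  C -> b
  T0 -> a
  T1 -> b
  X2 -> B T0
  X3 -> S S
  X4 -> A T0

Fill CYK table bottom-up:
  cell(0,0) a: {T0}  orig:{}
  cell(1,1) a: {T0}  orig:{}
  cell(2,2) b: {C,T1}  orig:{C}
  cell(3,3) a: {T0}  orig:{}
  cell(4,4) b: {C,T1}  orig:{C}
  cell(5,5) a: {T0}  orig:{}
  cell(0,1) aa: ∅
  cell(1,2) ab: {A,S}
  cell(2,3) ba: ∅
  cell(3,4) ab: {A,S}
  cell(4,5) ba: ∅
  cell(0,2) aab: ∅
  cell(1,3) aba: {X4}  orig:{}
  cell(2,4) bab: ∅
  cell(3,5) aba: {X4}  orig:{}
  cell(0,3) aaba: ∅
  cell(1,4) abab: {X3}  orig:{}
  cell(2,5) baba: ∅
  cell(0,4) aabab: ∅
  cell(1,5) ababa: {S}
  cell(0,5) aababa: ∅

S ∉ T[0,5] ⇒ NO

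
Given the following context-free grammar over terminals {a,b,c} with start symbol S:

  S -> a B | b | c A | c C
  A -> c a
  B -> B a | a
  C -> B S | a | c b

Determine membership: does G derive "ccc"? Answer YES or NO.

CNF form of G:
  S -> T0 A | T0 C | T1 B | b
  A -> T0 T1
  B -> B T1 | a
  C -> B S | T0 T2 | a
  T0 -> c
  T1 -> a
  T2 -> b

Fill CYK table bottom-up:
  [0..0]={T0}  "c"  orig:{}
  [1..1]={T0}  "c"  orig:{}
  [2..2]={T0}  "c"  orig:{}
  [0..1]=∅  "cc"
  [1..2]=∅  "cc"
  [0..2]=∅  "ccc"

S ∉ T[0,2] ⇒ NO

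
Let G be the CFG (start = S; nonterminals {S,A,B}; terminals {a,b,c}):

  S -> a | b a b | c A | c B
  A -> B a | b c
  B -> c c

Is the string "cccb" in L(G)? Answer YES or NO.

Convert to CNF:
  S -> T1 X3 | T2 A | T2 B | a
  A -> B T0 | T1 T2
  B -> T2 T2
  T0 -> a
  T1 -> b
  T2 -> c
  X3 -> T0 T1

Fill CYK table bottom-up:
  T[0,0] 'c' = {T2}  orig:{}
  T[1,1] 'c' = {T2}  orig:{}
  T[2,2] 'c' = {T2}  orig:{}
  T[3,3] 'b' = {T1}  orig:{}
  T[0,1] 'cc' = {B}
  T[1,2] 'cc' = {B}
  T[2,3] 'cb' = ∅
  T[0,2] 'ccc' = {S}
  T[1,3] 'ccb' = ∅
  T[0,3] 'cccb' = ∅

S ∉ T[0,3] ⇒ NO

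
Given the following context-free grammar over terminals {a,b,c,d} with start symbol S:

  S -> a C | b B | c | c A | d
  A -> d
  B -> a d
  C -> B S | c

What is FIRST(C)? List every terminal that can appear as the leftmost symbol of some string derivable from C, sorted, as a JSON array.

Compute FIRST by fixpoint:
pass 1:
  A via A→d: +{d}
  B via B→a d: +{a}
  C via C→B S: +{a}
  C via C→c: +{c}
  S via S→a C: +{a}
  S via S→b B: +{b}
  S via S→c: +{c}
  S via S→d: +{d}
  FIRST(S)={a,b,c,d}  FIRST(A)={d}  FIRST(B)={a}  FIRST(C)={a,c}
pass 2: (stable)
  FIRST(S)={a,b,c,d}  FIRST(A)={d}  FIRST(B)={a}  FIRST(C)={a,c}

FIRST(C) = ["a", "c"]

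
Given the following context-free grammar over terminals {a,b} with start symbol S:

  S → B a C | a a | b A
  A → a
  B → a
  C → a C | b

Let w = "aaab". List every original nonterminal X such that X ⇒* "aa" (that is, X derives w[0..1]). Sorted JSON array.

Convert to CNF:
  S -> B X2 | T0 T0 | T1 A
  A -> a
  B -> a
  C -> T0 C | b
  T0 -> a
  T1 -> b
  X2 -> T0 C

CYK fill (cells [i..j] with 0 ≤ i ≤ j ≤ 1 only):
  [0..0]={A,B,T0}  "a"  orig:{A,B}
  [1..1]={A,B,T0}  "a"  orig:{A,B}
  [0..1]={S}  "aa"

Original NTs in T[0,1] deriving "aa": ["S"]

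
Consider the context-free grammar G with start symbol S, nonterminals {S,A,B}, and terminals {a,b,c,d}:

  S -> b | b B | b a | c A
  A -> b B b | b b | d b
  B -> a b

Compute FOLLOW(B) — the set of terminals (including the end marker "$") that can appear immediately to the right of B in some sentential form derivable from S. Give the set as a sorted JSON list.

Compute FIRST by fixpoint:
iter 1:
  A via A→b B b: +{b}
  A via A→d b: +{d}
  B via B→a b: +{a}
  S via S→b: +{b}
  S via S→c A: +{c}
  FIRST(S)={b,c}  FIRST(A)={b,d}  FIRST(B)={a}
iter 2: — fixpoint
  FIRST(S)={b,c}  FIRST(A)={b,d}  FIRST(B)={a}

Compute FOLLOW by fixpoint:
initialize: $ ∈ FOLLOW(S)
round 1:
  A→b B b: FOLLOW(B) ⊇ FIRST(b) = {b}; new: +{b}
  S→b B: FOLLOW(B) ⊇ FOLLOW(S) ⊇ {$}; new: +{$}
  S→c A: FOLLOW(A) ⊇ FOLLOW(S) ⊇ {$}; new: +{$}
  S: {$}  A: {$}  B: {$,b}
round 2: (no change)
  S: {$}  A: {$}  B: {$,b}

FOLLOW(B) = ["$", "b"]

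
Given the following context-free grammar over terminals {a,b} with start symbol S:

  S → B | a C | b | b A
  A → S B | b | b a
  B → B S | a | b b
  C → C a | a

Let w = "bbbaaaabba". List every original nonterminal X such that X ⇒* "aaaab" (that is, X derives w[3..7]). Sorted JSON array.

Convert to CNF:
  S -> B S | T0 A | T0 T0 | T1 C | a | b
  A -> S B | T0 T1 | b
  B -> B S | T0 T0 | a
  C -> C T1 | a
  T0 -> b
  T1 -> a

CYK table (by increasing span), restricted to cells inside w[3..7]:
  [3..3]={B,C,S,T1}  "a"  orig:{B,C,S}
  [4..4]={B,C,S,T1}  "a"  orig:{B,C,S}
  [5..5]={B,C,S,T1}  "a"  orig:{B,C,S}
  [6..6]={B,C,S,T1}  "a"  orig:{B,C,S}
  [7..7]={A,S,T0}  "b"  orig:{A,S}
  [3..4]={A,B,C,S}  "aa"
  [4..5]={A,B,C,S}  "aa"
  [5..6]={A,B,C,S}  "aa"
  [6..7]={B,S}  "ab"
  [3..5]={A,B,C,S}  "aaa"
  [4..6]={A,B,C,S}  "aaa"
  [5..7]={A,B,S}  "aab"
  [3..6]={A,B,C,S}  "aaaa"
  [4..7]={A,B,S}  "aaab"
  [3..7]={A,B,S}  "aaaab"

Original NTs in T[3,7] deriving "aaaab": ["A", "B", "S"]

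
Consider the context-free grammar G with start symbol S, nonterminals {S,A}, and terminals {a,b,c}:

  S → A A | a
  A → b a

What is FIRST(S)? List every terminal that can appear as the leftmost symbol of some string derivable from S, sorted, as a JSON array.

FIRST iteration:
[1]
  A via A→b a: +{b}
  S via S→A A: +{b}
  S via S→a: +{a}
  S: {a,b}  A: {b}
[2] — fixpoint
  S: {a,b}  A: {b}

FIRST(S) = ["a", "b"]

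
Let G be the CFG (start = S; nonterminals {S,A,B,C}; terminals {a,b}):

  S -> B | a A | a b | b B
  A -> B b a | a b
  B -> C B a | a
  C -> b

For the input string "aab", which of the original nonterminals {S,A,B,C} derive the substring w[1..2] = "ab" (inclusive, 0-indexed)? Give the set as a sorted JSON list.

Convert to CNF:
  S -> C X4 | T0 B | T1 A | T1 T0 | a
  A -> B X2 | T1 T0
  B -> C X3 | a
  C -> b
  T0 -> b
  T1 -> a
  X2 -> T0 T1
  X3 -> B T1
  X4 -> B T1

CYK fill — only the sub-triangle for w[1..2]:
  T[1,1] 'a' = {B,S,T1}  orig:{B,S}
  T[2,2] 'b' = {C,T0}  orig:{C}
  T[1,2] 'ab' = {A,S}

Original NTs in T[1,2] deriving "ab": ["A", "S"]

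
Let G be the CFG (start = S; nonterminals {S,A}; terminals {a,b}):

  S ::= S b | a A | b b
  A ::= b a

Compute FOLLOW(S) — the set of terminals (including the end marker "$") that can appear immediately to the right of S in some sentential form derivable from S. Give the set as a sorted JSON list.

FIRST iteration:
round 1:
  A via A→b a: +{b}
  S via S→a A: +{a}
  S via S→b b: +{b}
  FIRST[S]={a,b}  FIRST[A]={b}
round 2: (stable)
  FIRST[S]={a,b}  FIRST[A]={b}

Compute FOLLOW by fixpoint:
FOLLOW(S) := {$}
pass 1:
  S→S b: FOLLOW(S) ⊇ FIRST(b) = {b}; new: +{b}
  S→a A: FOLLOW(A) ⊇ FOLLOW(S) ⊇ {$,b}; new: +{$,b}
  FOLLOW[S]={$,b}  FOLLOW[A]={$,b}
pass 2: — fixpoint
  FOLLOW[S]={$,b}  FOLLOW[A]={$,b}

FOLLOW(S) = ["$", "b"]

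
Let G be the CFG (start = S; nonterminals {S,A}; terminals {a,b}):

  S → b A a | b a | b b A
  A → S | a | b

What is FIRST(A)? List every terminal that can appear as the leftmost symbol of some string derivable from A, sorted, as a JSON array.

Compute FIRST by fixpoint:
pass 1:
  A via A→a: +{a}
  A via A→b: +{b}
  S via S→b A a: +{b}
  FIRST(S)={b}  FIRST(A)={a,b}
pass 2: (no change)
  FIRST(S)={b}  FIRST(A)={a,b}

FIRST(A) = ["a", "b"]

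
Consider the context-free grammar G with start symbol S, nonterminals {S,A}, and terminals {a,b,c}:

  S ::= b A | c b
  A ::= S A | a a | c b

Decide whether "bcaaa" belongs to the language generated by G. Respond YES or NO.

CNF form of G:
  S -> T1 T2 | T2 A
  A -> S A | T0 T0 | T1 T2
  T0 -> a
  T1 -> c
  T2 -> b

CYK fill:
  T[0,0] 'b' = {T2}  orig:{}
  T[1,1] 'c' = {T1}  orig:{}
  T[2,2] 'a' = {T0}  orig:{}
  T[3,3] 'a' = {T0}  orig:{}
  T[4,4] 'a' = {T0}  orig:{}
  T[0,1] 'bc' = ∅
  T[1,2] 'ca' = ∅
  T[2,3] 'aa' = {A}
  T[3,4] 'aa' = {A}
  T[0,2] 'bca' = ∅
  T[1,3] 'caa' = ∅
  T[2,4] 'aaa' = ∅
  T[0,3] 'bcaa' = ∅
  T[1,4] 'caaa' = ∅
  T[0,4] 'bcaaa' = ∅

S ∉ T[0,4] ⇒ NO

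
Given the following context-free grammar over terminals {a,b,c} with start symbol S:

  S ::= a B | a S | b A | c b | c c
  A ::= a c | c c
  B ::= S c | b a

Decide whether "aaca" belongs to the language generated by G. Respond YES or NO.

Convert to CNF:
  S -> T0 B | T0 S | T1 T1 | T1 T2 | T2 A
  A -> T0 T1 | T1 T1
  B -> S T1 | T2 T0
  T0 -> a
  T1 -> c
  T2 -> b

CYK fill:
  cell(0,0) a: {T0}  orig:{}
  cell(1,1) a: {T0}  orig:{}
  cell(2,2) c: {T1}  orig:{}
  cell(3,3) a: {T0}  orig:{}
  cell(0,1) aa: ∅
  cell(1,2) ac: {A}
  cell(2,3) ca: ∅
  cell(0,2) aac: ∅
  cell(1,3) aca: ∅
  cell(0,3) aaca: ∅

S ∉ T[0,3] ⇒ NO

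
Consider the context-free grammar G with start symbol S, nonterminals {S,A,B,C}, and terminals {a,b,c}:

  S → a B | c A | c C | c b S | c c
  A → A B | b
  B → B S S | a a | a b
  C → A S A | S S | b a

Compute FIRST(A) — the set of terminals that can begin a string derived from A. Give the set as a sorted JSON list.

FIRST iteration:
round 1:
  A via A→b: +{b}
  B via B→a a: +{a}
  C via C→A S A: +{b}
  S via S→a B: +{a}
  S via S→c A: +{c}
  FIRST(S)={a,c}  FIRST(A)={b}  FIRST(B)={a}  FIRST(C)={b}
round 2:
  C via C→S S: +{a,c}
  FIRST(S)={a,c}  FIRST(A)={b}  FIRST(B)={a}  FIRST(C)={a,b,c}
round 3: (no change)
  FIRST(S)={a,c}  FIRST(A)={b}  FIRST(B)={a}  FIRST(C)={a,b,c}

FIRST(A) = ["b"]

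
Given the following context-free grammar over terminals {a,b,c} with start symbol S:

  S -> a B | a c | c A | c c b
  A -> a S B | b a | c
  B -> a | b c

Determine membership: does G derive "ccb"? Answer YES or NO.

Convert to CNF:
  S -> T0 B | T0 T2 | T2 A | T2 X4
  A -> T0 X3 | T1 T0 | c
  B -> T1 T2 | a
  T0 -> a
  T1 -> b
  T2 -> c
  X3 -> S B
  X4 -> T2 T1

CYK table (by increasing span):
  T[0,0] 'c' = {A,T2}  orig:{A}
  T[1,1] 'c' = {A,T2}  orig:{A}
  T[2,2] 'b' = {T1}  orig:{}
  T[0,1] 'cc' = {S}
  T[1,2] 'cb' = {X4}  orig:{}
  T[0,2] 'ccb' = {S}

S ∈ T[0,2] ⇒ YES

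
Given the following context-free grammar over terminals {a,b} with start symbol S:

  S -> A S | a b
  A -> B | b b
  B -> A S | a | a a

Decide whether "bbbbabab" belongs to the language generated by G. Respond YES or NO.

Convert to CNF:
  S -> A S | T0 T1
  A -> A S | T0 T0 | T1 T1 | a
  B -> A S | T0 T0 | a
  T0 -> a
  T1 -> b

CYK table (by increasing span):
  T[0,0] 'b' = {T1}  orig:{}
  T[1,1] 'b' = {T1}  orig:{}
  T[2,2] 'b' = {T1}  orig:{}
  T[3,3] 'b' = {T1}  orig:{}
  T[4,4] 'a' = {A,B,T0}  orig:{A,B}
  T[5,5] 'b' = {T1}  orig:{}
  T[6,6] 'a' = {A,B,T0}  orig:{A,B}
  T[7,7] 'b' = {T1}  orig:{}
  T[0,1] 'bb' = {A}
  T[1,2] 'bb' = {A}
  T[2,3] 'bb' = {A}
  T[3,4] 'ba' = ∅
  T[4,5] 'ab' = {S}
  T[5,6] 'ba' = ∅
  T[6,7] 'ab' = {S}
  T[0,2] 'bbb' = ∅
  T[1,3] 'bbb' = ∅
  T[2,4] 'bba' = ∅
  T[3,5] 'bab' = ∅
  T[4,6] 'aba' = ∅
  T[5,7] 'bab' = ∅
  T[0,3] 'bbbb' = ∅
  T[1,4] 'bbba' = ∅
  T[2,5] 'bbab' = {A,B,S}
  T[3,6] 'baba' = ∅
  T[4,7] 'abab' = ∅
  T[0,4] 'bbbba' = ∅
  T[1,5] 'bbbab' = ∅
  T[2,6] 'bbaba' = ∅
  T[3,7] 'babab' = ∅
  T[0,5] 'bbbbab' = {A,B,S}
  T[1,6] 'bbbaba' = ∅
  T[2,7] 'bbabab' = {A,B,S}
  T[0,6] 'bbbbaba' = ∅
  T[1,7] 'bbbabab' = ∅
  T[0,7] 'bbbbabab' = {A,B,S}

S ∈ T[0,7] ⇒ YES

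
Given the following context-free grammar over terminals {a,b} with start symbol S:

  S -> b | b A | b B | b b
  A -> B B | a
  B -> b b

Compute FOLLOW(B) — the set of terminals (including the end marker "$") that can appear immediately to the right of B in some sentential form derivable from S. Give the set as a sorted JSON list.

FIRST sets, iterate to fixpoint:
[1]
  A via A→a: +{a}
  B via B→b b: +{b}
  S via S→b: +{b}
  S: {b}  A: {a}  B: {b}
[2]
  A via A→B B: +{b}
  S: {b}  A: {a,b}  B: {b}
[3] (no change)
  S: {b}  A: {a,b}  B: {b}

FOLLOW sets:
initialize: $ ∈ FOLLOW(S)
pass 1:
  A→B B: FOLLOW(B) ⊇ FIRST(B) = {b}; new: +{b}
  S→b A: FOLLOW(A) ⊇ FOLLOW(S) ⊇ {$}; new: +{$}
  S→b B: FOLLOW(B) ⊇ FOLLOW(S) ⊇ {$}; new: +{$}
  FOLLOW[S]={$}  FOLLOW[A]={$}  FOLLOW[B]={$,b}
pass 2: — fixpoint
  FOLLOW[S]={$}  FOLLOW[A]={$}  FOLLOW[B]={$,b}

FOLLOW(B) = ["$", "b"]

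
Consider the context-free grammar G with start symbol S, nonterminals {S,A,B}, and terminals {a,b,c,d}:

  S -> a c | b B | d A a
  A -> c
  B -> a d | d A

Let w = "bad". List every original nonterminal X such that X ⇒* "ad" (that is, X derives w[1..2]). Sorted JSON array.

Convert to CNF:
  S -> T0 T2 | T1 X4 | T3 B
  A -> c
  B -> T0 T1 | T1 A
  T0 -> a
  T1 -> d
  T2 -> c
  T3 -> b
  X4 -> A T0

CYK table (by increasing span), restricted to cells inside w[1..2]:
  cell(1,1) a: {T0}  orig:{}
  cell(2,2) d: {T1}  orig:{}
  cell(1,2) ad: {B}

Original NTs in T[1,2] deriving "ad": ["B"]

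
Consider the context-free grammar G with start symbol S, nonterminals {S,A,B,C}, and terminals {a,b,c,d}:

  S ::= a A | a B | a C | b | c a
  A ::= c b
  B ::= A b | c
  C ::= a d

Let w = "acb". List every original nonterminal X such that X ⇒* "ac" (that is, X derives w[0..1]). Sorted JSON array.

Convert to CNF:
  S -> T0 T2 | T2 A | T2 B | T2 C | b
  A -> T0 T1
  B -> A T1 | c
  C -> T2 T3
  T0 -> c
  T1 -> b
  T2 -> a
  T3 -> d

CYK table (by increasing span) — only the sub-triangle for w[0..1]:
  cell(0,0) a: {T2}  orig:{}
  cell(1,1) c: {B,T0}  orig:{B}
  cell(0,1) ac: {S}

Original NTs in T[0,1] deriving "ac": ["S"]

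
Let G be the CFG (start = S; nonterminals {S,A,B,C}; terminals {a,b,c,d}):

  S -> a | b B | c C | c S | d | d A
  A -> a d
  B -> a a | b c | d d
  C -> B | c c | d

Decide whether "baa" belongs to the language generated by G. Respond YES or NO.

Convert to CNF:
  S -> T1 A | T2 B | T3 C | T3 S | a | d
  A -> T0 T1
  B -> T0 T0 | T1 T1 | T2 T3
  C -> T0 T0 | T1 T1 | T2 T3 | T3 T3 | d
  T0 -> a
  T1 -> d
  T2 -> b
  T3 -> c

Fill CYK table bottom-up:
  [0..0]={T2}  "b"  orig:{}
  [1..1]={S,T0}  "a"  orig:{S}
  [2..2]={S,T0}  "a"  orig:{S}
  [0..1]=∅  "ba"
  [1..2]={B,C}  "aa"
  [0..2]={S}  "baa"

S ∈ T[0,2] ⇒ YES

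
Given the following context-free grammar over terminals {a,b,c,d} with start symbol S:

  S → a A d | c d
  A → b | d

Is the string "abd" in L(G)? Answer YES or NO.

CNF form of G:
  S -> T0 X3 | T2 T1
  A -> b | d
  T0 -> a
  T1 -> d
  T2 -> c
  X3 -> A T1

CYK table (by increasing span):
  [0..0]={T0}  "a"  orig:{}
  [1..1]={A}  "b"
  [2..2]={A,T1}  "d"  orig:{A}
  [0..1]=∅  "ab"
  [1..2]={X3}  "bd"  orig:{}
  [0..2]={S}  "abd"

S ∈ T[0,2] ⇒ YES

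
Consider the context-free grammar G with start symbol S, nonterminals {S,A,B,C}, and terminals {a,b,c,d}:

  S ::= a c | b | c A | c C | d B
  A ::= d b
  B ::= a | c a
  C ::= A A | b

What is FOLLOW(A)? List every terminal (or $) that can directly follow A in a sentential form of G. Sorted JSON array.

Compute FIRST by fixpoint:
[1]
  A via A→d b: +{d}
  B via B→a: +{a}
  B via B→c a: +{c}
  C via C→A A: +{d}
  C via C→b: +{b}
  S via S→a c: +{a}
  S via S→b: +{b}
  S via S→c A: +{c}
  S via S→d B: +{d}
  FIRST(S)={a,b,c,d}  FIRST(A)={d}  FIRST(B)={a,c}  FIRST(C)={b,d}
[2] done
  FIRST(S)={a,b,c,d}  FIRST(A)={d}  FIRST(B)={a,c}  FIRST(C)={b,d}

FOLLOW sets:
FOLLOW(S) := {$}
pass 1:
  C→A A: FOLLOW(A) ⊇ FIRST(A) = {d}; new: +{d}
  S→c A: FOLLOW(A) ⊇ FOLLOW(S) ⊇ {$}; new: +{$}
  S→c C: FOLLOW(C) ⊇ FOLLOW(S) ⊇ {$}; new: +{$}
  S→d B: FOLLOW(B) ⊇ FOLLOW(S) ⊇ {$}; new: +{$}
  S: {$}  A: {$,d}  B: {$}  C: {$}
pass 2: (stable)
  S: {$}  A: {$,d}  B: {$}  C: {$}

FOLLOW(A) = ["$", "d"]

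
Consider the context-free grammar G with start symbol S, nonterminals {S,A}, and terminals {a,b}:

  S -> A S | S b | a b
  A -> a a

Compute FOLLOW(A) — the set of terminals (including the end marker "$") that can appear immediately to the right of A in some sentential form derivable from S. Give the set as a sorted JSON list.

Compute FIRST by fixpoint:
iter 1:
  A via A→a a: +{a}
  S via S→A S: +{a}
  FIRST[S]={a}  FIRST[A]={a}
iter 2: (no change)
  FIRST[S]={a}  FIRST[A]={a}

Compute FOLLOW by fixpoint:
initialize: $ ∈ FOLLOW(S)
iter 1:
  S→A S: FOLLOW(A) ⊇ FIRST(S) = {a}; new: +{a}
  S→S b: FOLLOW(S) ⊇ FIRST(b) = {b}; new: +{b}
  S: {$,b}  A: {a}
iter 2: (stable)
  S: {$,b}  A: {a}

FOLLOW(A) = ["a"]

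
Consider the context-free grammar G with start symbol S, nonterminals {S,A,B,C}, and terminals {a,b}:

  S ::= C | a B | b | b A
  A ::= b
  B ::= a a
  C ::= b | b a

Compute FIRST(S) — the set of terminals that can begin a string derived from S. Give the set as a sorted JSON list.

Compute FIRST by fixpoint:
pass 1:
  A via A→b: +{b}
  B via B→a a: +{a}
  C via C→b: +{b}
  S via S→C: +{b}
  S via S→a B: +{a}
  FIRST(S)={a,b}  FIRST(A)={b}  FIRST(B)={a}  FIRST(C)={b}
pass 2: (no change)
  FIRST(S)={a,b}  FIRST(A)={b}  FIRST(B)={a}  FIRST(C)={b}

FIRST(S) = ["a", "b"]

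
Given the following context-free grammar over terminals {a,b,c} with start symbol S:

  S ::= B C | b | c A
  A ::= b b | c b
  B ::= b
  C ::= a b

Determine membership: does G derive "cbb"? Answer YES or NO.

CNF form of G:
  S -> B C | T1 A | b
  A -> T0 T0 | T1 T0
  B -> b
  C -> T2 T0
  T0 -> b
  T1 -> c
  T2 -> a

CYK table (by increasing span):
  cell(0,0) c: {T1}  orig:{}
  cell(1,1) b: {B,S,T0}  orig:{B,S}
  cell(2,2) b: {B,S,T0}  orig:{B,S}
  cell(0,1) cb: {A}
  cell(1,2) bb: {A}
  cell(0,2) cbb: {S}

S ∈ T[0,2] ⇒ YES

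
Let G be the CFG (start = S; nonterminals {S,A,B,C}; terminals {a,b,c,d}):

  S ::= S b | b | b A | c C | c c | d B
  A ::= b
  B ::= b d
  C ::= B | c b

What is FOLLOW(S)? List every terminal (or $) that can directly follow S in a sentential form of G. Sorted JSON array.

Compute FIRST by fixpoint:
[1]
  A via A→b: +{b}
  B via B→b d: +{b}
  C via C→B: +{b}
  C via C→c b: +{c}
  S via S→b: +{b}
  S via S→c C: +{c}
  S via S→d B: +{d}
  FIRST[S]={b,c,d}  FIRST[A]={b}  FIRST[B]={b}  FIRST[C]={b,c}
[2] (no change)
  FIRST[S]={b,c,d}  FIRST[A]={b}  FIRST[B]={b}  FIRST[C]={b,c}

FOLLOW sets:
seed FOLLOW(S) with $
iter 1:
  S→S b: FOLLOW(S) ⊇ FIRST(b) = {b}; new: +{b}
  S→b A: FOLLOW(A) ⊇ FOLLOW(S) ⊇ {$,b}; new: +{$,b}
  S→c C: FOLLOW(C) ⊇ FOLLOW(S) ⊇ {$,b}; new: +{$,b}
  S→d B: FOLLOW(B) ⊇ FOLLOW(S) ⊇ {$,b}; new: +{$,b}
  S: {$,b}  A: {$,b}  B: {$,b}  C: {$,b}
iter 2: — fixpoint
  S: {$,b}  A: {$,b}  B: {$,b}  C: {$,b}

FOLLOW(S) = ["$", "b"]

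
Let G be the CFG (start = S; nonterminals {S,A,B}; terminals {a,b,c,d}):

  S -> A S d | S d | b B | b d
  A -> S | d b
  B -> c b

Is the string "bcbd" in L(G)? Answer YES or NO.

CNF form of G:
  S -> A X4 | S T0 | T1 B | T1 T0
  A -> A X3 | S T0 | T0 T1 | T1 B | T1 T0
  B -> T2 T1
  T0 -> d
  T1 -> b
  T2 -> c
  X3 -> S T0
  X4 -> S T0

Fill CYK table bottom-up:
  cell(0,0) b: {T1}  orig:{}
  cell(1,1) c: {T2}  orig:{}
  cell(2,2) b: {T1}  orig:{}
  cell(3,3) d: {T0}  orig:{}
  cell(0,1) bc: ∅
  cell(1,2) cb: {B}
  cell(2,3) bd: {A,S}
  cell(0,2) bcb: {A,S}
  cell(1,3) cbd: ∅
  cell(0,3) bcbd: {A,S,X3,X4}  orig:{A,S}

S ∈ T[0,3] ⇒ YES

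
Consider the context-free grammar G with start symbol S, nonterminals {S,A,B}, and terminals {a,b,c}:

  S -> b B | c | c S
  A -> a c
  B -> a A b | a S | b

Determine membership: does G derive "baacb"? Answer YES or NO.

CNF form of G:
  S -> T1 S | T2 B | c
  A -> T0 T1
  B -> T0 S | T0 X3 | b
  T0 -> a
  T1 -> c
  T2 -> b
  X3 -> A T2

Fill CYK table bottom-up:
  [0..0]={B,T2}  "b"  orig:{B}
  [1..1]={T0}  "a"  orig:{}
  [2..2]={T0}  "a"  orig:{}
  [3..3]={S,T1}  "c"  orig:{S}
  [4..4]={B,T2}  "b"  orig:{B}
  [0..1]=∅  "ba"
  [1..2]=∅  "aa"
  [2..3]={A,B}  "ac"
  [3..4]=∅  "cb"
  [0..2]=∅  "baa"
  [1..3]=∅  "aac"
  [2..4]={X3}  "acb"  orig:{}
  [0..3]=∅  "baac"
  [1..4]={B}  "aacb"
  [0..4]={S}  "baacb"

S ∈ T[0,4] ⇒ YES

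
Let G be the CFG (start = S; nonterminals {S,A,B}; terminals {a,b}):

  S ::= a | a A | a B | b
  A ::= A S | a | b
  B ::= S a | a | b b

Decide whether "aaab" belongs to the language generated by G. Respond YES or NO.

Convert to CNF:
  S -> T0 A | T0 B | a | b
  A -> A S | a | b
  B -> S T0 | T1 T1 | a
  T0 -> a
  T1 -> b

CYK table (by increasing span):
  T[0,0] 'a' = {A,B,S,T0}  orig:{A,B,S}
  T[1,1] 'a' = {A,B,S,T0}  orig:{A,B,S}
  T[2,2] 'a' = {A,B,S,T0}  orig:{A,B,S}
  T[3,3] 'b' = {A,S,T1}  orig:{A,S}
  T[0,1] 'aa' = {A,B,S}
  T[1,2] 'aa' = {A,B,S}
  T[2,3] 'ab' = {A,S}
  T[0,2] 'aaa' = {A,B,S}
  T[1,3] 'aab' = {A,S}
  T[0,3] 'aaab' = {A,S}

S ∈ T[0,3] ⇒ YES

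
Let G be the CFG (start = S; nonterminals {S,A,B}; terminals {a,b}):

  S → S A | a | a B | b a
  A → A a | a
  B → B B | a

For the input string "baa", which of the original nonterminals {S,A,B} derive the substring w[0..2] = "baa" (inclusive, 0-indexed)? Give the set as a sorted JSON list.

CNF form of G:
  S -> S A | T0 B | T1 T0 | a
  A -> A T0 | a
  B -> B B | a
  T0 -> a
  T1 -> b

CYK fill (cells [i..j] with 0 ≤ i ≤ j ≤ 2 only):
  T[0,0] 'b' = {T1}  orig:{}
  T[1,1] 'a' = {A,B,S,T0}  orig:{A,B,S}
  T[2,2] 'a' = {A,B,S,T0}  orig:{A,B,S}
  T[0,1] 'ba' = {S}
  T[1,2] 'aa' = {A,B,S}
  T[0,2] 'baa' = {S}

Original NTs in T[0,2] deriving "baa": ["S"]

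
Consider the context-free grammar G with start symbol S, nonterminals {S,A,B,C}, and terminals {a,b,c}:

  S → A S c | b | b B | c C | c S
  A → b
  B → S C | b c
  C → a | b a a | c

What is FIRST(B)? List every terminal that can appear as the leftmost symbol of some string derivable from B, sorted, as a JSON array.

Compute FIRST by fixpoint:
round 1:
  A via A→b: +{b}
  B via B→b c: +{b}
  C via C→a: +{a}
  C via C→b a a: +{b}
  C via C→c: +{c}
  S via S→A S c: +{b}
  S via S→c C: +{c}
  FIRST[S]={b,c}  FIRST[A]={b}  FIRST[B]={b}  FIRST[C]={a,b,c}
round 2:
  B via B→S C: +{c}
  FIRST[S]={b,c}  FIRST[A]={b}  FIRST[B]={b,c}  FIRST[C]={a,b,c}
round 3: (stable)
  FIRST[S]={b,c}  FIRST[A]={b}  FIRST[B]={b,c}  FIRST[C]={a,b,c}

FIRST(B) = ["b", "c"]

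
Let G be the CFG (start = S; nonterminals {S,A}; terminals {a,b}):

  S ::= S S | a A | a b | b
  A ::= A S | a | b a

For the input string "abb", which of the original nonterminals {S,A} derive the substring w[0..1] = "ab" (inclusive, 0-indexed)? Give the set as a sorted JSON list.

Convert to CNF:
  S -> S S | T1 A | T1 T0 | b
  A -> A S | T0 T1 | a
  T0 -> b
  T1 -> a

CYK fill — only the sub-triangle for w[0..1]:
  T[0,0] 'a' = {A,T1}  orig:{A}
  T[1,1] 'b' = {S,T0}  orig:{S}
  T[0,1] 'ab' = {A,S}

Original NTs in T[0,1] deriving "ab": ["A", "S"]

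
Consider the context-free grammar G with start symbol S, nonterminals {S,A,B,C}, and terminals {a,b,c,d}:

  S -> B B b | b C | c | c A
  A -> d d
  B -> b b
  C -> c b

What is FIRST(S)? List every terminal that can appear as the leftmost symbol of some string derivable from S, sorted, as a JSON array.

FIRST iteration:
round 1:
  A via A→d d: +{d}
  B via B→b b: +{b}
  C via C→c b: +{c}
  S via S→B B b: +{b}
  S via S→c: +{c}
  S: {b,c}  A: {d}  B: {b}  C: {c}
round 2: done
  S: {b,c}  A: {d}  B: {b}  C: {c}

FIRST(S) = ["b", "c"]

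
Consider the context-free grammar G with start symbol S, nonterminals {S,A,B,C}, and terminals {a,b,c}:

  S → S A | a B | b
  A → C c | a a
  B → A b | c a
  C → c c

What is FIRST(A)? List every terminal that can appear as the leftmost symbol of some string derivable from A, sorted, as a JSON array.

FIRST iteration:
round 1:
  A via A→a a: +{a}
  B via B→A b: +{a}
  B via B→c a: +{c}
  C via C→c c: +{c}
  S via S→a B: +{a}
  S via S→b: +{b}
  FIRST[S]={a,b}  FIRST[A]={a}  FIRST[B]={a,c}  FIRST[C]={c}
round 2:
  A via A→C c: +{c}
  FIRST[S]={a,b}  FIRST[A]={a,c}  FIRST[B]={a,c}  FIRST[C]={c}
round 3: (no change)
  FIRST[S]={a,b}  FIRST[A]={a,c}  FIRST[B]={a,c}  FIRST[C]={c}

FIRST(A) = ["a", "c"]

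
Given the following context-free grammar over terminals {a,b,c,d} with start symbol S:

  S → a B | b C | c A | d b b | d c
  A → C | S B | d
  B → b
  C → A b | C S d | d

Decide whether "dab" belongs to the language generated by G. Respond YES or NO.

Convert to CNF:
  S -> T0 C | T1 T3 | T1 X6 | T2 B | T3 A
  A -> A T0 | C X4 | S B | d
  B -> b
  C -> A T0 | C X5 | d
  T0 -> b
  T1 -> d
  T2 -> a
  T3 -> c
  X4 -> S T1
  X5 -> S T1
  X6 -> T0 T0

Fill CYK table bottom-up:
  [0..0]={A,C,T1}  "d"  orig:{A,C}
  [1..1]={T2}  "a"  orig:{}
  [2..2]={B,T0}  "b"  orig:{B}
  [0..1]=∅  "da"
  [1..2]={S}  "ab"
  [0..2]=∅  "dab"

S ∉ T[0,2] ⇒ NO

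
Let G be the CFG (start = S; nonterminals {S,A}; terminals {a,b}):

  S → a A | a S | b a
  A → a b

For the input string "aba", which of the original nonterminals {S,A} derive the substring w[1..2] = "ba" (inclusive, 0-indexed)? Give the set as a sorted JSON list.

CNF form of G:
  S -> T0 A | T0 S | T1 T0
  A -> T0 T1
  T0 -> a
  T1 -> b

CYK fill (cells [i..j] with 1 ≤ i ≤ j ≤ 2 only):
  cell(1,1) b: {T1}  orig:{}
  cell(2,2) a: {T0}  orig:{}
  cell(1,2) ba: {S}

Original NTs in T[1,2] deriving "ba": ["S"]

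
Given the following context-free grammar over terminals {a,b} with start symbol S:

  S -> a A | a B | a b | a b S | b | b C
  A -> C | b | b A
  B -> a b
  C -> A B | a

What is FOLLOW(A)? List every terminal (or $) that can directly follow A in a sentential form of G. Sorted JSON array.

Compute FIRST by fixpoint:
iter 1:
  A via A→b: +{b}
  B via B→a b: +{a}
  C via C→A B: +{b}
  C via C→a: +{a}
  S via S→a A: +{a}
  S via S→b: +{b}
  S: {a,b}  A: {b}  B: {a}  C: {a,b}
iter 2:
  A via A→C: +{a}
  S: {a,b}  A: {a,b}  B: {a}  C: {a,b}
iter 3: — fixpoint
  S: {a,b}  A: {a,b}  B: {a}  C: {a,b}

FOLLOW sets:
initialize: $ ∈ FOLLOW(S)
pass 1:
  C→A B: FOLLOW(A) ⊇ FIRST(B) = {a}; new: +{a}
  S→a A: FOLLOW(A) ⊇ FOLLOW(S) ⊇ {$}; new: +{$}
  S→a B: FOLLOW(B) ⊇ FOLLOW(S) ⊇ {$}; new: +{$}
  S→b C: FOLLOW(C) ⊇ FOLLOW(S) ⊇ {$}; new: +{$}
  FOLLOW[S]={$}  FOLLOW[A]={$,a}  FOLLOW[B]={$}  FOLLOW[C]={$}
pass 2:
  A→C: FOLLOW(C) ⊇ FOLLOW(A) ⊇ {$,a}; new: +{a}
  C→A B: FOLLOW(B) ⊇ FOLLOW(C) ⊇ {$,a}; new: +{a}
  FOLLOW[S]={$}  FOLLOW[A]={$,a}  FOLLOW[B]={$,a}  FOLLOW[C]={$,a}
pass 3: — fixpoint
  FOLLOW[S]={$}  FOLLOW[A]={$,a}  FOLLOW[B]={$,a}  FOLLOW[C]={$,a}

FOLLOW(A) = ["$", "a"]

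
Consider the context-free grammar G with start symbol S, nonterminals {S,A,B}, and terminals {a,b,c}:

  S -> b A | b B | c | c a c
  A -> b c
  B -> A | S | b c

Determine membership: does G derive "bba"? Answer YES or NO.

Convert to CNF:
  S -> T0 A | T0 B | T1 X4 | c
  A -> T0 T1
  B -> T0 A | T0 B | T0 T1 | T1 X3 | c
  T0 -> b
  T1 -> c
  T2 -> a
  X3 -> T2 T1
  X4 -> T2 T1

Fill CYK table bottom-up:
  cell(0,0) b: {T0}  orig:{}
  cell(1,1) b: {T0}  orig:{}
  cell(2,2) a: {T2}  orig:{}
  cell(0,1) bb: ∅
  cell(1,2) ba: ∅
  cell(0,2) bba: ∅

S ∉ T[0,2] ⇒ NO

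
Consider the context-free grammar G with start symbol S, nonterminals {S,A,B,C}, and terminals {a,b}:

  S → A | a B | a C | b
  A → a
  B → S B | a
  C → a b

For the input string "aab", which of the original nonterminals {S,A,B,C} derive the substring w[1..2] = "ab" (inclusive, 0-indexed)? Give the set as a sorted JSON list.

Convert to CNF:
  S -> T0 B | T0 C | a | b
  A -> a
  B -> S B | a
  C -> T0 T1
  T0 -> a
  T1 -> b

CYK table (by increasing span) — only the sub-triangle for w[1..2]:
  cell(1,1) a: {A,B,S,T0}  orig:{A,B,S}
  cell(2,2) b: {S,T1}  orig:{S}
  cell(1,2) ab: {C}

Original NTs in T[1,2] deriving "ab": ["C"]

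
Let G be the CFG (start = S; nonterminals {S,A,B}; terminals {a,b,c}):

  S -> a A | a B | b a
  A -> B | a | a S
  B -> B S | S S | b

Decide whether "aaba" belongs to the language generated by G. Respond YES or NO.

Convert to CNF:
  S -> T0 A | T0 B | T1 T0
  A -> B S | S S | T0 S | a | b
  B -> B S | S S | b
  T0 -> a
  T1 -> b

CYK fill:
  T[0,0] 'a' = {A,T0}  orig:{A}
  T[1,1] 'a' = {A,T0}  orig:{A}
  T[2,2] 'b' = {A,B,T1}  orig:{A,B}
  T[3,3] 'a' = {A,T0}  orig:{A}
  T[0,1] 'aa' = {S}
  T[1,2] 'ab' = {S}
  T[2,3] 'ba' = {S}
  T[0,2] 'aab' = {A}
  T[1,3] 'aba' = {A}
  T[0,3] 'aaba' = {A,B,S}

S ∈ T[0,3] ⇒ YES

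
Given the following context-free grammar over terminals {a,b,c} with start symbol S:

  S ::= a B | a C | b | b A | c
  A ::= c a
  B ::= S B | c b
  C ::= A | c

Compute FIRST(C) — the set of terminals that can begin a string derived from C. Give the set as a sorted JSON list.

Compute FIRST by fixpoint:
round 1:
  A via A→c a: +{c}
  B via B→c b: +{c}
  C via C→A: +{c}
  S via S→a B: +{a}
  S via S→b: +{b}
  S via S→c: +{c}
  S: {a,b,c}  A: {c}  B: {c}  C: {c}
round 2:
  B via B→S B: +{a,b}
  S: {a,b,c}  A: {c}  B: {a,b,c}  C: {c}
round 3: done
  S: {a,b,c}  A: {c}  B: {a,b,c}  C: {c}

FIRST(C) = ["c"]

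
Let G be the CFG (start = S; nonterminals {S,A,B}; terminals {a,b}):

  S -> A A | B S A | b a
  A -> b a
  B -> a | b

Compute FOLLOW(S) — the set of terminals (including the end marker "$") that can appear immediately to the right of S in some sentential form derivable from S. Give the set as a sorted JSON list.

FIRST sets, iterate to fixpoint:
[1]
  A via A→b a: +{b}
  B via B→a: +{a}
  B via B→b: +{b}
  S via S→A A: +{b}
  S via S→B S A: +{a}
  FIRST[S]={a,b}  FIRST[A]={b}  FIRST[B]={a,b}
[2] (stable)
  FIRST[S]={a,b}  FIRST[A]={b}  FIRST[B]={a,b}

Compute FOLLOW by fixpoint:
seed FOLLOW(S) with $
round 1:
  S→A A: FOLLOW(A) ⊇ FIRST(A) = {b}; new: +{b}
  S→A A: FOLLOW(A) ⊇ FOLLOW(S) ⊇ {$}; new: +{$}
  S→B S A: FOLLOW(B) ⊇ FIRST(S) = {a,b}; new: +{a,b}
  S→B S A: FOLLOW(S) ⊇ FIRST(A) = {b}; new: +{b}
  FOLLOW[S]={$,b}  FOLLOW[A]={$,b}  FOLLOW[B]={a,b}
round 2: done
  FOLLOW[S]={$,b}  FOLLOW[A]={$,b}  FOLLOW[B]={a,b}

FOLLOW(S) = ["$", "b"]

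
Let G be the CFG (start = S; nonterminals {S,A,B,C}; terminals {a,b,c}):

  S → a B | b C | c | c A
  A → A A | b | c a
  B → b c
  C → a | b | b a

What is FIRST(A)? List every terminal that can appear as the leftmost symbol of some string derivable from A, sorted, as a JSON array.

FIRST iteration:
[1]
  A via A→b: +{b}
  A via A→c a: +{c}
  B via B→b c: +{b}
  C via C→a: +{a}
  C via C→b: +{b}
  S via S→a B: +{a}
  S via S→b C: +{b}
  S via S→c: +{c}
  FIRST(S)={a,b,c}  FIRST(A)={b,c}  FIRST(B)={b}  FIRST(C)={a,b}
[2] done
  FIRST(S)={a,b,c}  FIRST(A)={b,c}  FIRST(B)={b}  FIRST(C)={a,b}

FIRST(A) = ["b", "c"]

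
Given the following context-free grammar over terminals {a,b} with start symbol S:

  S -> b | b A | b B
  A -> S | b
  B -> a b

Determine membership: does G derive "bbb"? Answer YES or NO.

CNF form of G:
  S -> T0 A | T0 B | b
  A -> T0 A | T0 B | b
  B -> T1 T0
  T0 -> b
  T1 -> a

CYK fill:
  cell(0,0) b: {A,S,T0}  orig:{A,S}
  cell(1,1) b: {A,S,T0}  orig:{A,S}
  cell(2,2) b: {A,S,T0}  orig:{A,S}
  cell(0,1) bb: {A,S}
  cell(1,2) bb: {A,S}
  cell(0,2) bbb: {A,S}

S ∈ T[0,2] ⇒ YES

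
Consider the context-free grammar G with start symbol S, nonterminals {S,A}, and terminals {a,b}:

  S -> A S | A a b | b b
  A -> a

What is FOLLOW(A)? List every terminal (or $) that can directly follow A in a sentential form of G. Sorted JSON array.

Compute FIRST by fixpoint:
pass 1:
  A via A→a: +{a}
  S via S→A S: +{a}
  S via S→b b: +{b}
  FIRST[S]={a,b}  FIRST[A]={a}
pass 2: (stable)
  FIRST[S]={a,b}  FIRST[A]={a}

Compute FOLLOW by fixpoint:
FOLLOW(S) := {$}
iter 1:
  S→A S: FOLLOW(A) ⊇ FIRST(S) = {a,b}; new: +{a,b}
  S: {$}  A: {a,b}
iter 2: (stable)
  S: {$}  A: {a,b}

FOLLOW(A) = ["a", "b"]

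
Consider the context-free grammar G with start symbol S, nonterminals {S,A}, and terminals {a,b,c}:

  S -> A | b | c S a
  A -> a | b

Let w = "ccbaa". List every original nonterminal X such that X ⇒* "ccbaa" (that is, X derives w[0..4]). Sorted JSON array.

CNF form of G:
  S -> T0 X2 | a | b
  A -> a | b
  T0 -> c
  T1 -> a
  X2 -> S T1

CYK fill, restricted to cells inside w[0..4]:
  T[0,0] 'c' = {T0}  orig:{}
  T[1,1] 'c' = {T0}  orig:{}
  T[2,2] 'b' = {A,S}
  T[3,3] 'a' = {A,S,T1}  orig:{A,S}
  T[4,4] 'a' = {A,S,T1}  orig:{A,S}
  T[0,1] 'cc' = ∅
  T[1,2] 'cb' = ∅
  T[2,3] 'ba' = {X2}  orig:{}
  T[3,4] 'aa' = {X2}  orig:{}
  T[0,2] 'ccb' = ∅
  T[1,3] 'cba' = {S}
  T[2,4] 'baa' = ∅
  T[0,3] 'ccba' = ∅
  T[1,4] 'cbaa' = {X2}  orig:{}
  T[0,4] 'ccbaa' = {S}

Original NTs in T[0,4] deriving "ccbaa": ["S"]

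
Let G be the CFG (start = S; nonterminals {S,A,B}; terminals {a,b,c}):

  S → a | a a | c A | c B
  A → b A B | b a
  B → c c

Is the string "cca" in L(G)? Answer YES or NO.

Convert to CNF:
  S -> T1 T1 | T2 A | T2 B | a
  A -> T0 T1 | T0 X3
  B -> T2 T2
  T0 -> b
  T1 -> a
  T2 -> c
  X3 -> A B

CYK table (by increasing span):
  cell(0,0) c: {T2}  orig:{}
  cell(1,1) c: {T2}  orig:{}
  cell(2,2) a: {S,T1}  orig:{S}
  cell(0,1) cc: {B}
  cell(1,2) ca: ∅
  cell(0,2) cca: ∅

S ∉ T[0,2] ⇒ NO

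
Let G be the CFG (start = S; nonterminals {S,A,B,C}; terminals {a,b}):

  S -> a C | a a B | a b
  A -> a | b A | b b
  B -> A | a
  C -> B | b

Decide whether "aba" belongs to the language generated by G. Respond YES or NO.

CNF form of G:
  S -> T1 C | T1 T0 | T1 X2
  A -> T0 A | T0 T0 | a
  B -> T0 A | T0 T0 | a
  C -> T0 A | T0 T0 | a | b
  T0 -> b
  T1 -> a
  X2 -> T1 B

CYK table (by increasing span):
  T[0,0] 'a' = {A,B,C,T1}  orig:{A,B,C}
  T[1,1] 'b' = {C,T0}  orig:{C}
  T[2,2] 'a' = {A,B,C,T1}  orig:{A,B,C}
  T[0,1] 'ab' = {S}
  T[1,2] 'ba' = {A,B,C}
  T[0,2] 'aba' = {S,X2}  orig:{S}

S ∈ T[0,2] ⇒ YES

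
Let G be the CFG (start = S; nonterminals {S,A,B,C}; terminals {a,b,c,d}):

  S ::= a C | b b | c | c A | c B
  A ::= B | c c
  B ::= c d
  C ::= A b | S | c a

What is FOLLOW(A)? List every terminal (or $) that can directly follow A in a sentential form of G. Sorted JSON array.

FIRST sets, iterate to fixpoint:
pass 1:
  A via A→c c: +{c}
  B via B→c d: +{c}
  C via C→A b: +{c}
  S via S→a C: +{a}
  S via S→b b: +{b}
  S via S→c: +{c}
  FIRST[S]={a,b,c}  FIRST[A]={c}  FIRST[B]={c}  FIRST[C]={c}
pass 2:
  C via C→S: +{a,b}
  FIRST[S]={a,b,c}  FIRST[A]={c}  FIRST[B]={c}  FIRST[C]={a,b,c}
pass 3: done
  FIRST[S]={a,b,c}  FIRST[A]={c}  FIRST[B]={c}  FIRST[C]={a,b,c}

Compute FOLLOW by fixpoint:
seed FOLLOW(S) with $
[1]
  C→A b: FOLLOW(A) ⊇ FIRST(b) = {b}; new: +{b}
  S→a C: FOLLOW(C) ⊇ FOLLOW(S) ⊇ {$}; new: +{$}
  S→c A: FOLLOW(A) ⊇ FOLLOW(S) ⊇ {$}; new: +{$}
  S→c B: FOLLOW(B) ⊇ FOLLOW(S) ⊇ {$}; new: +{$}
  S: {$}  A: {$,b}  B: {$}  C: {$}
[2]
  A→B: FOLLOW(B) ⊇ FOLLOW(A) ⊇ {$,b}; new: +{b}
  S: {$}  A: {$,b}  B: {$,b}  C: {$}
[3] (stable)
  S: {$}  A: {$,b}  B: {$,b}  C: {$}

FOLLOW(A) = ["$", "b"]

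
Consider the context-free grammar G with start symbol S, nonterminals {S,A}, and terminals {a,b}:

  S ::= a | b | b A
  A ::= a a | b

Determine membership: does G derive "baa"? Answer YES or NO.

Convert to CNF:
  S -> T1 A | a | b
  A -> T0 T0 | b
  T0 -> a
  T1 -> b

Fill CYK table bottom-up:
  cell(0,0) b: {A,S,T1}  orig:{A,S}
  cell(1,1) a: {S,T0}  orig:{S}
  cell(2,2) a: {S,T0}  orig:{S}
  cell(0,1) ba: ∅
  cell(1,2) aa: {A}
  cell(0,2) baa: {S}

S ∈ T[0,2] ⇒ YES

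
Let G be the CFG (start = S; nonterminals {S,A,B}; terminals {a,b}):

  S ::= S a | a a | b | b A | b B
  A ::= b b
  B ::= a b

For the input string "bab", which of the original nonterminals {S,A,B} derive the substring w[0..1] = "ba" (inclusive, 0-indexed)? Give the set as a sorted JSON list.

CNF form of G:
  S -> S T1 | T0 A | T0 B | T1 T1 | b
  A -> T0 T0
  B -> T1 T0
  T0 -> b
  T1 -> a

CYK fill, restricted to cells inside w[0..1]:
  cell(0,0) b: {S,T0}  orig:{S}
  cell(1,1) a: {T1}  orig:{}
  cell(0,1) ba: {S}

Original NTs in T[0,1] deriving "ba": ["S"]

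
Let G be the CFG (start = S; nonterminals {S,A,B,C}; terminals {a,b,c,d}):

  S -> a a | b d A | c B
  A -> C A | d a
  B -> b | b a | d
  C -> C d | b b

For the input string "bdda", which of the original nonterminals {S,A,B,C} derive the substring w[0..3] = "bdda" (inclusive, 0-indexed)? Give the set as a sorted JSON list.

CNF form of G:
  S -> T1 T1 | T2 X4 | T3 B
  A -> C A | T0 T1
  B -> T2 T1 | b | d
  C -> C T0 | T2 T2
  T0 -> d
  T1 -> a
  T2 -> b
  T3 -> c
  X4 -> T0 A

Fill CYK table bottom-up (cells [i..j] with 0 ≤ i ≤ j ≤ 3 only):
  T[0,0] 'b' = {B,T2}  orig:{B}
  T[1,1] 'd' = {B,T0}  orig:{B}
  T[2,2] 'd' = {B,T0}  orig:{B}
  T[3,3] 'a' = {T1}  orig:{}
  T[0,1] 'bd' = ∅
  T[1,2] 'dd' = ∅
  T[2,3] 'da' = {A}
  T[0,2] 'bdd' = ∅
  T[1,3] 'dda' = {X4}  orig:{}
  T[0,3] 'bdda' = {S}

Original NTs in T[0,3] deriving "bdda": ["S"]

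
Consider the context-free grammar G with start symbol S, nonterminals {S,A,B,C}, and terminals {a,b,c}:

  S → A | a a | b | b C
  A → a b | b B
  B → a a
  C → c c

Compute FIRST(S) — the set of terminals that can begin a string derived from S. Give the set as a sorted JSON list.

FIRST sets, iterate to fixpoint:
[1]
  A via A→a b: +{a}
  A via A→b B: +{b}
  B via B→a a: +{a}
  C via C→c c: +{c}
  S via S→A: +{a,b}
  S: {a,b}  A: {a,b}  B: {a}  C: {c}
[2] (no change)
  S: {a,b}  A: {a,b}  B: {a}  C: {c}

FIRST(S) = ["a", "b"]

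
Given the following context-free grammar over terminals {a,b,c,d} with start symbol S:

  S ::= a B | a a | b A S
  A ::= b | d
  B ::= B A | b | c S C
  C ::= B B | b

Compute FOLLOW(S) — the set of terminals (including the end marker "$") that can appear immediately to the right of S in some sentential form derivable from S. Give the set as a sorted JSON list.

FIRST sets, iterate to fixpoint:
pass 1:
  A via A→b: +{b}
  A via A→d: +{d}
  B via B→b: +{b}
  B via B→c S C: +{c}
  C via C→B B: +{b,c}
  S via S→a B: +{a}
  S via S→b A S: +{b}
  FIRST(S)={a,b}  FIRST(A)={b,d}  FIRST(B)={b,c}  FIRST(C)={b,c}
pass 2: (stable)
  FIRST(S)={a,b}  FIRST(A)={b,d}  FIRST(B)={b,c}  FIRST(C)={b,c}

Compute FOLLOW by fixpoint:
initialize: $ ∈ FOLLOW(S)
round 1:
  B→B A: FOLLOW(B) ⊇ FIRST(A) = {b,d}; new: +{b,d}
  B→B A: FOLLOW(A) ⊇ FOLLOW(B) ⊇ {b,d}; new: +{b,d}
  B→c S C: FOLLOW(S) ⊇ FIRST(C) = {b,c}; new: +{b,c}
  B→c S C: FOLLOW(C) ⊇ FOLLOW(B) ⊇ {b,d}; new: +{b,d}
  C→B B: FOLLOW(B) ⊇ FIRST(B) = {b,c}; new: +{c}
  S→a B: FOLLOW(B) ⊇ FOLLOW(S) ⊇ {$,b,c}; new: +{$}
  S→b A S: FOLLOW(A) ⊇ FIRST(S) = {a,b}; new: +{a}
  FOLLOW[S]={$,b,c}  FOLLOW[A]={a,b,d}  FOLLOW[B]={$,b,c,d}  FOLLOW[C]={b,d}
round 2:
  B→B A: FOLLOW(A) ⊇ FOLLOW(B) ⊇ {$,b,c,d}; new: +{$,c}
  B→c S C: FOLLOW(C) ⊇ FOLLOW(B) ⊇ {$,b,c,d}; new: +{$,c}
  FOLLOW[S]={$,b,c}  FOLLOW[A]={$,a,b,c,d}  FOLLOW[B]={$,b,c,d}  FOLLOW[C]={$,b,c,d}
round 3: (stable)
  FOLLOW[S]={$,b,c}  FOLLOW[A]={$,a,b,c,d}  FOLLOW[B]={$,b,c,d}  FOLLOW[C]={$,b,c,d}

FOLLOW(S) = ["$", "b", "c"]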